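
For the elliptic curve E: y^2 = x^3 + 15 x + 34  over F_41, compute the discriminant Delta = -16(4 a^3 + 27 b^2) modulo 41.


4 a^3 + 27 b^2 = 4*15^3 + 27*34^2 = 13500 + 31212 = 44712
Delta = -16 * (44712) = -715392
Delta mod 41 = 17

Delta = 17 (mod 41)


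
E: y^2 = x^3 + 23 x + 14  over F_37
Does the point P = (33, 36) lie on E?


Check whether y^2 = x^3 + 23 x + 14 (mod 37) for (x, y) = (33, 36).
LHS: y^2 = 36^2 mod 37 = 1
RHS: x^3 + 23 x + 14 = 33^3 + 23*33 + 14 mod 37 = 6
LHS != RHS

No, not on the curve


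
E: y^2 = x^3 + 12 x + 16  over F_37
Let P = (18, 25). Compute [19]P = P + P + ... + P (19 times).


k = 19 = 10011_2 (binary, LSB first: 11001)
Double-and-add from P = (18, 25):
  bit 0 = 1: acc = O + (18, 25) = (18, 25)
  bit 1 = 1: acc = (18, 25) + (17, 8) = (32, 33)
  bit 2 = 0: acc unchanged = (32, 33)
  bit 3 = 0: acc unchanged = (32, 33)
  bit 4 = 1: acc = (32, 33) + (36, 15) = (17, 29)

19P = (17, 29)


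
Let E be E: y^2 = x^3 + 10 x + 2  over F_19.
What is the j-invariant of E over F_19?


Delta = -16(4 a^3 + 27 b^2) mod 19 = 12
-1728 * (4 a)^3 = -1728 * (4*10)^3 mod 19 = 8
j = 8 * 12^(-1) mod 19 = 7

j = 7 (mod 19)


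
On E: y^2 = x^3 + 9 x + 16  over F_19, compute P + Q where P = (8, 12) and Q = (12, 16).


P != Q, so use the chord formula.
s = (y2 - y1) / (x2 - x1) = (4) / (4) mod 19 = 1
x3 = s^2 - x1 - x2 mod 19 = 1^2 - 8 - 12 = 0
y3 = s (x1 - x3) - y1 mod 19 = 1 * (8 - 0) - 12 = 15

P + Q = (0, 15)


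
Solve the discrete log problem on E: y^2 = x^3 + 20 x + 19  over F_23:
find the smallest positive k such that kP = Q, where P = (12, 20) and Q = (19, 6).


Enumerate multiples of P until we hit Q = (19, 6):
  1P = (12, 20)
  2P = (11, 12)
  3P = (18, 1)
  4P = (19, 6)
Match found at i = 4.

k = 4


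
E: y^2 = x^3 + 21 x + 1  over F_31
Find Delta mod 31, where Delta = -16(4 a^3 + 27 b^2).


4 a^3 + 27 b^2 = 4*21^3 + 27*1^2 = 37044 + 27 = 37071
Delta = -16 * (37071) = -593136
Delta mod 31 = 18

Delta = 18 (mod 31)


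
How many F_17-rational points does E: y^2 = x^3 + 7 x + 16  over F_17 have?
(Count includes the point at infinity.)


For each x in F_17, count y with y^2 = x^3 + 7 x + 16 mod 17:
  x = 0: RHS = 16, y in [4, 13]  -> 2 point(s)
  x = 2: RHS = 4, y in [2, 15]  -> 2 point(s)
  x = 3: RHS = 13, y in [8, 9]  -> 2 point(s)
  x = 6: RHS = 2, y in [6, 11]  -> 2 point(s)
  x = 7: RHS = 0, y in [0]  -> 1 point(s)
  x = 9: RHS = 9, y in [3, 14]  -> 2 point(s)
  x = 10: RHS = 15, y in [7, 10]  -> 2 point(s)
  x = 11: RHS = 13, y in [8, 9]  -> 2 point(s)
  x = 12: RHS = 9, y in [3, 14]  -> 2 point(s)
  x = 13: RHS = 9, y in [3, 14]  -> 2 point(s)
  x = 14: RHS = 2, y in [6, 11]  -> 2 point(s)
  x = 16: RHS = 8, y in [5, 12]  -> 2 point(s)
Affine points: 23. Add the point at infinity: total = 24.

#E(F_17) = 24


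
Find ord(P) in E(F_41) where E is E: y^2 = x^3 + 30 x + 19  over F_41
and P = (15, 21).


Compute successive multiples of P until we hit O:
  1P = (15, 21)
  2P = (34, 32)
  3P = (23, 24)
  4P = (23, 17)
  5P = (34, 9)
  6P = (15, 20)
  7P = O

ord(P) = 7


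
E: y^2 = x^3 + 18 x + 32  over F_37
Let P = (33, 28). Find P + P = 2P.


Doubling: s = (3 x1^2 + a) / (2 y1)
s = (3*33^2 + 18) / (2*28) mod 37 = 21
x3 = s^2 - 2 x1 mod 37 = 21^2 - 2*33 = 5
y3 = s (x1 - x3) - y1 mod 37 = 21 * (33 - 5) - 28 = 5

2P = (5, 5)


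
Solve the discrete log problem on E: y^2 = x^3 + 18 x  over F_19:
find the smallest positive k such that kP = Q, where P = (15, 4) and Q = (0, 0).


Enumerate multiples of P until we hit Q = (0, 0):
  1P = (15, 4)
  2P = (6, 18)
  3P = (3, 9)
  4P = (5, 14)
  5P = (0, 0)
Match found at i = 5.

k = 5


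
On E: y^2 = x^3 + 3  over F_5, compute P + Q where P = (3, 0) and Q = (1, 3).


P != Q, so use the chord formula.
s = (y2 - y1) / (x2 - x1) = (3) / (3) mod 5 = 1
x3 = s^2 - x1 - x2 mod 5 = 1^2 - 3 - 1 = 2
y3 = s (x1 - x3) - y1 mod 5 = 1 * (3 - 2) - 0 = 1

P + Q = (2, 1)


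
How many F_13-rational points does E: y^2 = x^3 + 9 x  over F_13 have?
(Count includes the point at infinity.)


For each x in F_13, count y with y^2 = x^3 + 9 x + 0 mod 13:
  x = 0: RHS = 0, y in [0]  -> 1 point(s)
  x = 1: RHS = 10, y in [6, 7]  -> 2 point(s)
  x = 2: RHS = 0, y in [0]  -> 1 point(s)
  x = 4: RHS = 9, y in [3, 10]  -> 2 point(s)
  x = 5: RHS = 1, y in [1, 12]  -> 2 point(s)
  x = 6: RHS = 10, y in [6, 7]  -> 2 point(s)
  x = 7: RHS = 3, y in [4, 9]  -> 2 point(s)
  x = 8: RHS = 12, y in [5, 8]  -> 2 point(s)
  x = 9: RHS = 4, y in [2, 11]  -> 2 point(s)
  x = 11: RHS = 0, y in [0]  -> 1 point(s)
  x = 12: RHS = 3, y in [4, 9]  -> 2 point(s)
Affine points: 19. Add the point at infinity: total = 20.

#E(F_13) = 20


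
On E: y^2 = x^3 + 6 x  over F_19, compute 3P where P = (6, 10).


k = 3 = 11_2 (binary, LSB first: 11)
Double-and-add from P = (6, 10):
  bit 0 = 1: acc = O + (6, 10) = (6, 10)
  bit 1 = 1: acc = (6, 10) + (7, 9) = (7, 10)

3P = (7, 10)


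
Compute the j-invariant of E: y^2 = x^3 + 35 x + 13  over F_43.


Delta = -16(4 a^3 + 27 b^2) mod 43 = 8
-1728 * (4 a)^3 = -1728 * (4*35)^3 mod 43 = 16
j = 16 * 8^(-1) mod 43 = 2

j = 2 (mod 43)


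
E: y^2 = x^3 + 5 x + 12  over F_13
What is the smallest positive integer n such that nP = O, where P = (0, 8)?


Compute successive multiples of P until we hit O:
  1P = (0, 8)
  2P = (10, 10)
  3P = (2, 2)
  4P = (7, 0)
  5P = (2, 11)
  6P = (10, 3)
  7P = (0, 5)
  8P = O

ord(P) = 8


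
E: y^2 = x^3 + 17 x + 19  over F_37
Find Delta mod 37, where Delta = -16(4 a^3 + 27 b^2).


4 a^3 + 27 b^2 = 4*17^3 + 27*19^2 = 19652 + 9747 = 29399
Delta = -16 * (29399) = -470384
Delta mod 37 = 34

Delta = 34 (mod 37)


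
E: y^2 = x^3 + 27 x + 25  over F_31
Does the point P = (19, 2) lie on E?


Check whether y^2 = x^3 + 27 x + 25 (mod 31) for (x, y) = (19, 2).
LHS: y^2 = 2^2 mod 31 = 4
RHS: x^3 + 27 x + 25 = 19^3 + 27*19 + 25 mod 31 = 19
LHS != RHS

No, not on the curve


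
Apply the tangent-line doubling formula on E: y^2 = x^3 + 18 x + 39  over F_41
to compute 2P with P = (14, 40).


Doubling: s = (3 x1^2 + a) / (2 y1)
s = (3*14^2 + 18) / (2*40) mod 41 = 25
x3 = s^2 - 2 x1 mod 41 = 25^2 - 2*14 = 23
y3 = s (x1 - x3) - y1 mod 41 = 25 * (14 - 23) - 40 = 22

2P = (23, 22)


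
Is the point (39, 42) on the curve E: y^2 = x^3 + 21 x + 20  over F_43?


Check whether y^2 = x^3 + 21 x + 20 (mod 43) for (x, y) = (39, 42).
LHS: y^2 = 42^2 mod 43 = 1
RHS: x^3 + 21 x + 20 = 39^3 + 21*39 + 20 mod 43 = 1
LHS = RHS

Yes, on the curve


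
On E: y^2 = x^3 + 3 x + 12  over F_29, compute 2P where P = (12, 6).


Doubling: s = (3 x1^2 + a) / (2 y1)
s = (3*12^2 + 3) / (2*6) mod 29 = 0
x3 = s^2 - 2 x1 mod 29 = 0^2 - 2*12 = 5
y3 = s (x1 - x3) - y1 mod 29 = 0 * (12 - 5) - 6 = 23

2P = (5, 23)


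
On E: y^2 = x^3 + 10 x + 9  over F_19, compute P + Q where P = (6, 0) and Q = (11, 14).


P != Q, so use the chord formula.
s = (y2 - y1) / (x2 - x1) = (14) / (5) mod 19 = 18
x3 = s^2 - x1 - x2 mod 19 = 18^2 - 6 - 11 = 3
y3 = s (x1 - x3) - y1 mod 19 = 18 * (6 - 3) - 0 = 16

P + Q = (3, 16)


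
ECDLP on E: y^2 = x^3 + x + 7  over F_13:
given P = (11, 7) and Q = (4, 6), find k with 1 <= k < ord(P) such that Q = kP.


Enumerate multiples of P until we hit Q = (4, 6):
  1P = (11, 7)
  2P = (4, 6)
Match found at i = 2.

k = 2


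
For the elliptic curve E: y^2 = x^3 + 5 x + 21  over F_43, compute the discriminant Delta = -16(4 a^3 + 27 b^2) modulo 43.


4 a^3 + 27 b^2 = 4*5^3 + 27*21^2 = 500 + 11907 = 12407
Delta = -16 * (12407) = -198512
Delta mod 43 = 19

Delta = 19 (mod 43)


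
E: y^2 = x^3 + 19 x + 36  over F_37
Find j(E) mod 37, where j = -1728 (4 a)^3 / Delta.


Delta = -16(4 a^3 + 27 b^2) mod 37 = 4
-1728 * (4 a)^3 = -1728 * (4*19)^3 mod 37 = 14
j = 14 * 4^(-1) mod 37 = 22

j = 22 (mod 37)


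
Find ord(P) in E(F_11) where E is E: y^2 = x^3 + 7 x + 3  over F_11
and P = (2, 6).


Compute successive multiples of P until we hit O:
  1P = (2, 6)
  2P = (5, 3)
  3P = (5, 8)
  4P = (2, 5)
  5P = O

ord(P) = 5


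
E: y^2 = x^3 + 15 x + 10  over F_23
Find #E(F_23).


For each x in F_23, count y with y^2 = x^3 + 15 x + 10 mod 23:
  x = 1: RHS = 3, y in [7, 16]  -> 2 point(s)
  x = 2: RHS = 2, y in [5, 18]  -> 2 point(s)
  x = 3: RHS = 13, y in [6, 17]  -> 2 point(s)
  x = 5: RHS = 3, y in [7, 16]  -> 2 point(s)
  x = 9: RHS = 0, y in [0]  -> 1 point(s)
  x = 12: RHS = 9, y in [3, 20]  -> 2 point(s)
  x = 17: RHS = 3, y in [7, 16]  -> 2 point(s)
  x = 19: RHS = 1, y in [1, 22]  -> 2 point(s)
  x = 21: RHS = 18, y in [8, 15]  -> 2 point(s)
Affine points: 17. Add the point at infinity: total = 18.

#E(F_23) = 18


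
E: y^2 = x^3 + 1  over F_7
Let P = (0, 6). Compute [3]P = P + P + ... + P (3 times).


k = 3 = 11_2 (binary, LSB first: 11)
Double-and-add from P = (0, 6):
  bit 0 = 1: acc = O + (0, 6) = (0, 6)
  bit 1 = 1: acc = (0, 6) + (0, 1) = O

3P = O


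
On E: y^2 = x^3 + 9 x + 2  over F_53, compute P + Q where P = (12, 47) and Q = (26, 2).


P != Q, so use the chord formula.
s = (y2 - y1) / (x2 - x1) = (8) / (14) mod 53 = 46
x3 = s^2 - x1 - x2 mod 53 = 46^2 - 12 - 26 = 11
y3 = s (x1 - x3) - y1 mod 53 = 46 * (12 - 11) - 47 = 52

P + Q = (11, 52)


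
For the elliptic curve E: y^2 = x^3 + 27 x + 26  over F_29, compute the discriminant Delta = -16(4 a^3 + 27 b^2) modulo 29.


4 a^3 + 27 b^2 = 4*27^3 + 27*26^2 = 78732 + 18252 = 96984
Delta = -16 * (96984) = -1551744
Delta mod 29 = 17

Delta = 17 (mod 29)


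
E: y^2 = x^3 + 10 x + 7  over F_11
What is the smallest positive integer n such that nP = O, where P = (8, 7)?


Compute successive multiples of P until we hit O:
  1P = (8, 7)
  2P = (9, 10)
  3P = (3, 8)
  4P = (4, 1)
  5P = (4, 10)
  6P = (3, 3)
  7P = (9, 1)
  8P = (8, 4)
  ... (continuing to 9P)
  9P = O

ord(P) = 9


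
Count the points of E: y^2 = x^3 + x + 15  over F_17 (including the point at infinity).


For each x in F_17, count y with y^2 = x^3 + 1 x + 15 mod 17:
  x = 0: RHS = 15, y in [7, 10]  -> 2 point(s)
  x = 1: RHS = 0, y in [0]  -> 1 point(s)
  x = 2: RHS = 8, y in [5, 12]  -> 2 point(s)
  x = 4: RHS = 15, y in [7, 10]  -> 2 point(s)
  x = 5: RHS = 9, y in [3, 14]  -> 2 point(s)
  x = 6: RHS = 16, y in [4, 13]  -> 2 point(s)
  x = 7: RHS = 8, y in [5, 12]  -> 2 point(s)
  x = 8: RHS = 8, y in [5, 12]  -> 2 point(s)
  x = 12: RHS = 4, y in [2, 15]  -> 2 point(s)
  x = 13: RHS = 15, y in [7, 10]  -> 2 point(s)
  x = 14: RHS = 2, y in [6, 11]  -> 2 point(s)
  x = 16: RHS = 13, y in [8, 9]  -> 2 point(s)
Affine points: 23. Add the point at infinity: total = 24.

#E(F_17) = 24


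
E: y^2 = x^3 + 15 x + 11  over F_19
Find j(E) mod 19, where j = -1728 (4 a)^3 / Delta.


Delta = -16(4 a^3 + 27 b^2) mod 19 = 8
-1728 * (4 a)^3 = -1728 * (4*15)^3 mod 19 = 8
j = 8 * 8^(-1) mod 19 = 1

j = 1 (mod 19)


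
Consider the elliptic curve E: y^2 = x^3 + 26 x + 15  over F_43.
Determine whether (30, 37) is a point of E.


Check whether y^2 = x^3 + 26 x + 15 (mod 43) for (x, y) = (30, 37).
LHS: y^2 = 37^2 mod 43 = 36
RHS: x^3 + 26 x + 15 = 30^3 + 26*30 + 15 mod 43 = 17
LHS != RHS

No, not on the curve


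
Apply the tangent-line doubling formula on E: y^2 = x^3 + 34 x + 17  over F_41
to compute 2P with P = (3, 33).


Doubling: s = (3 x1^2 + a) / (2 y1)
s = (3*3^2 + 34) / (2*33) mod 41 = 9
x3 = s^2 - 2 x1 mod 41 = 9^2 - 2*3 = 34
y3 = s (x1 - x3) - y1 mod 41 = 9 * (3 - 34) - 33 = 16

2P = (34, 16)


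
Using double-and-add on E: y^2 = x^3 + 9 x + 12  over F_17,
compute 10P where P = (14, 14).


k = 10 = 1010_2 (binary, LSB first: 0101)
Double-and-add from P = (14, 14):
  bit 0 = 0: acc unchanged = O
  bit 1 = 1: acc = O + (8, 1) = (8, 1)
  bit 2 = 0: acc unchanged = (8, 1)
  bit 3 = 1: acc = (8, 1) + (3, 10) = (14, 3)

10P = (14, 3)


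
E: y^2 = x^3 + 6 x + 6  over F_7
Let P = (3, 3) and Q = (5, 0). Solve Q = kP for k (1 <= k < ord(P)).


Enumerate multiples of P until we hit Q = (5, 0):
  1P = (3, 3)
  2P = (5, 0)
Match found at i = 2.

k = 2


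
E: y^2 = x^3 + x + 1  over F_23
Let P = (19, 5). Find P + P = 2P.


Doubling: s = (3 x1^2 + a) / (2 y1)
s = (3*19^2 + 1) / (2*5) mod 23 = 21
x3 = s^2 - 2 x1 mod 23 = 21^2 - 2*19 = 12
y3 = s (x1 - x3) - y1 mod 23 = 21 * (19 - 12) - 5 = 4

2P = (12, 4)


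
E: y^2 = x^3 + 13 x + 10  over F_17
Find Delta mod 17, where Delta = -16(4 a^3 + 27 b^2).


4 a^3 + 27 b^2 = 4*13^3 + 27*10^2 = 8788 + 2700 = 11488
Delta = -16 * (11488) = -183808
Delta mod 17 = 13

Delta = 13 (mod 17)


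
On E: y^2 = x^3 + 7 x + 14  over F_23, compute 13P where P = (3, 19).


k = 13 = 1101_2 (binary, LSB first: 1011)
Double-and-add from P = (3, 19):
  bit 0 = 1: acc = O + (3, 19) = (3, 19)
  bit 1 = 0: acc unchanged = (3, 19)
  bit 2 = 1: acc = (3, 19) + (14, 2) = (12, 20)
  bit 3 = 1: acc = (12, 20) + (20, 14) = (16, 6)

13P = (16, 6)


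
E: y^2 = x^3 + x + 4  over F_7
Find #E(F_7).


For each x in F_7, count y with y^2 = x^3 + 1 x + 4 mod 7:
  x = 0: RHS = 4, y in [2, 5]  -> 2 point(s)
  x = 2: RHS = 0, y in [0]  -> 1 point(s)
  x = 4: RHS = 2, y in [3, 4]  -> 2 point(s)
  x = 5: RHS = 1, y in [1, 6]  -> 2 point(s)
  x = 6: RHS = 2, y in [3, 4]  -> 2 point(s)
Affine points: 9. Add the point at infinity: total = 10.

#E(F_7) = 10


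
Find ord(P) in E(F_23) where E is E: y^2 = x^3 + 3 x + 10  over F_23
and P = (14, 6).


Compute successive multiples of P until we hit O:
  1P = (14, 6)
  2P = (7, 11)
  3P = (18, 10)
  4P = (15, 16)
  5P = (2, 22)
  6P = (19, 16)
  7P = (17, 11)
  8P = (5, 9)
  ... (continuing to 22P)
  22P = O

ord(P) = 22


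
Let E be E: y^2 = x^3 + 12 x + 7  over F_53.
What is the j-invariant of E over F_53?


Delta = -16(4 a^3 + 27 b^2) mod 53 = 51
-1728 * (4 a)^3 = -1728 * (4*12)^3 mod 53 = 25
j = 25 * 51^(-1) mod 53 = 14

j = 14 (mod 53)


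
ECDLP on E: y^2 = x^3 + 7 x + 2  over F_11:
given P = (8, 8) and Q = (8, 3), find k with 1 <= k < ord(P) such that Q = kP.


Enumerate multiples of P until we hit Q = (8, 3):
  1P = (8, 8)
  2P = (10, 7)
  3P = (7, 8)
  4P = (7, 3)
  5P = (10, 4)
  6P = (8, 3)
Match found at i = 6.

k = 6


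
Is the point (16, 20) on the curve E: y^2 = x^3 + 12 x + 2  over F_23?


Check whether y^2 = x^3 + 12 x + 2 (mod 23) for (x, y) = (16, 20).
LHS: y^2 = 20^2 mod 23 = 9
RHS: x^3 + 12 x + 2 = 16^3 + 12*16 + 2 mod 23 = 12
LHS != RHS

No, not on the curve


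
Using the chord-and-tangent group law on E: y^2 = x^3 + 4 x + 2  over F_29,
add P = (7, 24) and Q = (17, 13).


P != Q, so use the chord formula.
s = (y2 - y1) / (x2 - x1) = (18) / (10) mod 29 = 25
x3 = s^2 - x1 - x2 mod 29 = 25^2 - 7 - 17 = 21
y3 = s (x1 - x3) - y1 mod 29 = 25 * (7 - 21) - 24 = 3

P + Q = (21, 3)


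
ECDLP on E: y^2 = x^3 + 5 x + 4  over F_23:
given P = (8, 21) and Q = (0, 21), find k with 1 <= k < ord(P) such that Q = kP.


Enumerate multiples of P until we hit Q = (0, 21):
  1P = (8, 21)
  2P = (19, 9)
  3P = (20, 13)
  4P = (21, 3)
  5P = (0, 21)
Match found at i = 5.

k = 5


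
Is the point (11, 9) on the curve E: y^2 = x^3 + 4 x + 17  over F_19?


Check whether y^2 = x^3 + 4 x + 17 (mod 19) for (x, y) = (11, 9).
LHS: y^2 = 9^2 mod 19 = 5
RHS: x^3 + 4 x + 17 = 11^3 + 4*11 + 17 mod 19 = 5
LHS = RHS

Yes, on the curve


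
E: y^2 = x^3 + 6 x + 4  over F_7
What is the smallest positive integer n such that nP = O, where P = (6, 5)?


Compute successive multiples of P until we hit O:
  1P = (6, 5)
  2P = (4, 1)
  3P = (1, 5)
  4P = (0, 2)
  5P = (3, 0)
  6P = (0, 5)
  7P = (1, 2)
  8P = (4, 6)
  ... (continuing to 10P)
  10P = O

ord(P) = 10


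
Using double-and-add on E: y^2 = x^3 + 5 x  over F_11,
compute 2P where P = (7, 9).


k = 2 = 10_2 (binary, LSB first: 01)
Double-and-add from P = (7, 9):
  bit 0 = 0: acc unchanged = O
  bit 1 = 1: acc = O + (0, 0) = (0, 0)

2P = (0, 0)


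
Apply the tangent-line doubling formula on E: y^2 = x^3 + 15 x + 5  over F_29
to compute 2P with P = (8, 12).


Doubling: s = (3 x1^2 + a) / (2 y1)
s = (3*8^2 + 15) / (2*12) mod 29 = 5
x3 = s^2 - 2 x1 mod 29 = 5^2 - 2*8 = 9
y3 = s (x1 - x3) - y1 mod 29 = 5 * (8 - 9) - 12 = 12

2P = (9, 12)


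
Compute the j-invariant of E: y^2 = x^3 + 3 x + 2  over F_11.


Delta = -16(4 a^3 + 27 b^2) mod 11 = 9
-1728 * (4 a)^3 = -1728 * (4*3)^3 mod 11 = 10
j = 10 * 9^(-1) mod 11 = 6

j = 6 (mod 11)


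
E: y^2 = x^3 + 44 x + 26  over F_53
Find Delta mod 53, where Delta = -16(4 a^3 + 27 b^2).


4 a^3 + 27 b^2 = 4*44^3 + 27*26^2 = 340736 + 18252 = 358988
Delta = -16 * (358988) = -5743808
Delta mod 53 = 14

Delta = 14 (mod 53)


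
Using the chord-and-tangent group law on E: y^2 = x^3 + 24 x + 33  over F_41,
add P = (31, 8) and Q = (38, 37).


P != Q, so use the chord formula.
s = (y2 - y1) / (x2 - x1) = (29) / (7) mod 41 = 10
x3 = s^2 - x1 - x2 mod 41 = 10^2 - 31 - 38 = 31
y3 = s (x1 - x3) - y1 mod 41 = 10 * (31 - 31) - 8 = 33

P + Q = (31, 33)


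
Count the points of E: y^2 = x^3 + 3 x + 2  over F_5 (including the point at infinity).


For each x in F_5, count y with y^2 = x^3 + 3 x + 2 mod 5:
  x = 1: RHS = 1, y in [1, 4]  -> 2 point(s)
  x = 2: RHS = 1, y in [1, 4]  -> 2 point(s)
Affine points: 4. Add the point at infinity: total = 5.

#E(F_5) = 5


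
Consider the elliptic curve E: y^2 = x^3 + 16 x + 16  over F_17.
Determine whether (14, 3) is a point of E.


Check whether y^2 = x^3 + 16 x + 16 (mod 17) for (x, y) = (14, 3).
LHS: y^2 = 3^2 mod 17 = 9
RHS: x^3 + 16 x + 16 = 14^3 + 16*14 + 16 mod 17 = 9
LHS = RHS

Yes, on the curve


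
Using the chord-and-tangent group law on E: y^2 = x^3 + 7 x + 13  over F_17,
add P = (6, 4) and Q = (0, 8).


P != Q, so use the chord formula.
s = (y2 - y1) / (x2 - x1) = (4) / (11) mod 17 = 5
x3 = s^2 - x1 - x2 mod 17 = 5^2 - 6 - 0 = 2
y3 = s (x1 - x3) - y1 mod 17 = 5 * (6 - 2) - 4 = 16

P + Q = (2, 16)


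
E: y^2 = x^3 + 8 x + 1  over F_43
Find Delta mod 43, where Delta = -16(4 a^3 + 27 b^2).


4 a^3 + 27 b^2 = 4*8^3 + 27*1^2 = 2048 + 27 = 2075
Delta = -16 * (2075) = -33200
Delta mod 43 = 39

Delta = 39 (mod 43)


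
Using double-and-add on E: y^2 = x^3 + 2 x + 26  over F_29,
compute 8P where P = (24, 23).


k = 8 = 1000_2 (binary, LSB first: 0001)
Double-and-add from P = (24, 23):
  bit 0 = 0: acc unchanged = O
  bit 1 = 0: acc unchanged = O
  bit 2 = 0: acc unchanged = O
  bit 3 = 1: acc = O + (24, 6) = (24, 6)

8P = (24, 6)


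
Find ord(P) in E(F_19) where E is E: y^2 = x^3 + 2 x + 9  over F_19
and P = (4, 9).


Compute successive multiples of P until we hit O:
  1P = (4, 9)
  2P = (3, 17)
  3P = (0, 16)
  4P = (5, 7)
  5P = (14, 11)
  6P = (17, 15)
  7P = (18, 5)
  8P = (6, 16)
  ... (continuing to 23P)
  23P = O

ord(P) = 23


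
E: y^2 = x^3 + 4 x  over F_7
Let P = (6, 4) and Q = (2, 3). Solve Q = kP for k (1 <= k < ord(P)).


Enumerate multiples of P until we hit Q = (2, 3):
  1P = (6, 4)
  2P = (2, 3)
Match found at i = 2.

k = 2


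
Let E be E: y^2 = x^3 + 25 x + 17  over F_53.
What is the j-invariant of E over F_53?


Delta = -16(4 a^3 + 27 b^2) mod 53 = 24
-1728 * (4 a)^3 = -1728 * (4*25)^3 mod 53 = 22
j = 22 * 24^(-1) mod 53 = 23

j = 23 (mod 53)


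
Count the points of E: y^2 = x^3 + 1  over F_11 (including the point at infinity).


For each x in F_11, count y with y^2 = x^3 + 0 x + 1 mod 11:
  x = 0: RHS = 1, y in [1, 10]  -> 2 point(s)
  x = 2: RHS = 9, y in [3, 8]  -> 2 point(s)
  x = 5: RHS = 5, y in [4, 7]  -> 2 point(s)
  x = 7: RHS = 3, y in [5, 6]  -> 2 point(s)
  x = 9: RHS = 4, y in [2, 9]  -> 2 point(s)
  x = 10: RHS = 0, y in [0]  -> 1 point(s)
Affine points: 11. Add the point at infinity: total = 12.

#E(F_11) = 12


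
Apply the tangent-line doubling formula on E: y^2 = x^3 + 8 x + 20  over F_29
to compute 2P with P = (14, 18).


Doubling: s = (3 x1^2 + a) / (2 y1)
s = (3*14^2 + 8) / (2*18) mod 29 = 23
x3 = s^2 - 2 x1 mod 29 = 23^2 - 2*14 = 8
y3 = s (x1 - x3) - y1 mod 29 = 23 * (14 - 8) - 18 = 4

2P = (8, 4)


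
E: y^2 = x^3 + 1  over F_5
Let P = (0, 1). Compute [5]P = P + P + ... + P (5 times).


k = 5 = 101_2 (binary, LSB first: 101)
Double-and-add from P = (0, 1):
  bit 0 = 1: acc = O + (0, 1) = (0, 1)
  bit 1 = 0: acc unchanged = (0, 1)
  bit 2 = 1: acc = (0, 1) + (0, 1) = (0, 4)

5P = (0, 4)


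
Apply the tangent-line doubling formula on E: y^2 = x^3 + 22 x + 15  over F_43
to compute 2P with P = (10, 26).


Doubling: s = (3 x1^2 + a) / (2 y1)
s = (3*10^2 + 22) / (2*26) mod 43 = 31
x3 = s^2 - 2 x1 mod 43 = 31^2 - 2*10 = 38
y3 = s (x1 - x3) - y1 mod 43 = 31 * (10 - 38) - 26 = 9

2P = (38, 9)


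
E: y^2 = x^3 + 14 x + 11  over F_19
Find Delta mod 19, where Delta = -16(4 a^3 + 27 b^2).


4 a^3 + 27 b^2 = 4*14^3 + 27*11^2 = 10976 + 3267 = 14243
Delta = -16 * (14243) = -227888
Delta mod 19 = 17

Delta = 17 (mod 19)


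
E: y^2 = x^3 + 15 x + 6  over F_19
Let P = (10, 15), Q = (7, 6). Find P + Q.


P != Q, so use the chord formula.
s = (y2 - y1) / (x2 - x1) = (10) / (16) mod 19 = 3
x3 = s^2 - x1 - x2 mod 19 = 3^2 - 10 - 7 = 11
y3 = s (x1 - x3) - y1 mod 19 = 3 * (10 - 11) - 15 = 1

P + Q = (11, 1)


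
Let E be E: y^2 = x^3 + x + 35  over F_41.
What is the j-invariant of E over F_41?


Delta = -16(4 a^3 + 27 b^2) mod 41 = 5
-1728 * (4 a)^3 = -1728 * (4*1)^3 mod 41 = 26
j = 26 * 5^(-1) mod 41 = 38

j = 38 (mod 41)


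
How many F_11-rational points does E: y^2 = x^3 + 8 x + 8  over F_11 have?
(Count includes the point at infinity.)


For each x in F_11, count y with y^2 = x^3 + 8 x + 8 mod 11:
  x = 3: RHS = 4, y in [2, 9]  -> 2 point(s)
  x = 4: RHS = 5, y in [4, 7]  -> 2 point(s)
  x = 7: RHS = 0, y in [0]  -> 1 point(s)
  x = 8: RHS = 1, y in [1, 10]  -> 2 point(s)
Affine points: 7. Add the point at infinity: total = 8.

#E(F_11) = 8


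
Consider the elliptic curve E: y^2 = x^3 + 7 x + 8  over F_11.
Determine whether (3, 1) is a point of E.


Check whether y^2 = x^3 + 7 x + 8 (mod 11) for (x, y) = (3, 1).
LHS: y^2 = 1^2 mod 11 = 1
RHS: x^3 + 7 x + 8 = 3^3 + 7*3 + 8 mod 11 = 1
LHS = RHS

Yes, on the curve


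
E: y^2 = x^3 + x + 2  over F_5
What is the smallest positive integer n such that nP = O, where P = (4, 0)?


Compute successive multiples of P until we hit O:
  1P = (4, 0)
  2P = O

ord(P) = 2


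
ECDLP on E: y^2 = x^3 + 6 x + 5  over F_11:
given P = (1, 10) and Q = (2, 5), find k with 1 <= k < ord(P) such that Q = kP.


Enumerate multiples of P until we hit Q = (2, 5):
  1P = (1, 10)
  2P = (10, 3)
  3P = (4, 7)
  4P = (7, 7)
  5P = (6, 9)
  6P = (8, 9)
  7P = (0, 4)
  8P = (2, 6)
  9P = (2, 5)
Match found at i = 9.

k = 9


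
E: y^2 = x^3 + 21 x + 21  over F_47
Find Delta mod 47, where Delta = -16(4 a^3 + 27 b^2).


4 a^3 + 27 b^2 = 4*21^3 + 27*21^2 = 37044 + 11907 = 48951
Delta = -16 * (48951) = -783216
Delta mod 47 = 39

Delta = 39 (mod 47)


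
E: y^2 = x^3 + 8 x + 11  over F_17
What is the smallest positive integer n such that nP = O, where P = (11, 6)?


Compute successive multiples of P until we hit O:
  1P = (11, 6)
  2P = (11, 11)
  3P = O

ord(P) = 3


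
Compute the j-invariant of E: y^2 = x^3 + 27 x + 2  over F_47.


Delta = -16(4 a^3 + 27 b^2) mod 47 = 40
-1728 * (4 a)^3 = -1728 * (4*27)^3 mod 47 = 10
j = 10 * 40^(-1) mod 47 = 12

j = 12 (mod 47)


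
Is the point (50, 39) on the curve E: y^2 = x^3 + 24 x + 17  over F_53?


Check whether y^2 = x^3 + 24 x + 17 (mod 53) for (x, y) = (50, 39).
LHS: y^2 = 39^2 mod 53 = 37
RHS: x^3 + 24 x + 17 = 50^3 + 24*50 + 17 mod 53 = 24
LHS != RHS

No, not on the curve


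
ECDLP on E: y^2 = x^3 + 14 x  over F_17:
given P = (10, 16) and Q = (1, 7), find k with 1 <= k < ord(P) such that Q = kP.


Enumerate multiples of P until we hit Q = (1, 7):
  1P = (10, 16)
  2P = (13, 13)
  3P = (12, 3)
  4P = (16, 6)
  5P = (7, 13)
  6P = (1, 10)
  7P = (14, 4)
  8P = (2, 11)
  9P = (3, 16)
  10P = (4, 1)
  11P = (5, 5)
  12P = (15, 7)
  13P = (0, 0)
  14P = (15, 10)
  15P = (5, 12)
  16P = (4, 16)
  17P = (3, 1)
  18P = (2, 6)
  19P = (14, 13)
  20P = (1, 7)
Match found at i = 20.

k = 20


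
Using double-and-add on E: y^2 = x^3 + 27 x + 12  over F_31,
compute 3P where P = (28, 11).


k = 3 = 11_2 (binary, LSB first: 11)
Double-and-add from P = (28, 11):
  bit 0 = 1: acc = O + (28, 11) = (28, 11)
  bit 1 = 1: acc = (28, 11) + (11, 11) = (23, 20)

3P = (23, 20)


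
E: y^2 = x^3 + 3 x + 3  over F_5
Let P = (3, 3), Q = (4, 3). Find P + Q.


P != Q, so use the chord formula.
s = (y2 - y1) / (x2 - x1) = (0) / (1) mod 5 = 0
x3 = s^2 - x1 - x2 mod 5 = 0^2 - 3 - 4 = 3
y3 = s (x1 - x3) - y1 mod 5 = 0 * (3 - 3) - 3 = 2

P + Q = (3, 2)


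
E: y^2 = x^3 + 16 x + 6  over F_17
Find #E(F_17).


For each x in F_17, count y with y^2 = x^3 + 16 x + 6 mod 17:
  x = 3: RHS = 13, y in [8, 9]  -> 2 point(s)
  x = 4: RHS = 15, y in [7, 10]  -> 2 point(s)
  x = 7: RHS = 2, y in [6, 11]  -> 2 point(s)
  x = 8: RHS = 0, y in [0]  -> 1 point(s)
  x = 11: RHS = 0, y in [0]  -> 1 point(s)
  x = 14: RHS = 16, y in [4, 13]  -> 2 point(s)
  x = 15: RHS = 0, y in [0]  -> 1 point(s)
Affine points: 11. Add the point at infinity: total = 12.

#E(F_17) = 12


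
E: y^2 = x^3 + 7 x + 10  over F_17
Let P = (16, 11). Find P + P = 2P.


Doubling: s = (3 x1^2 + a) / (2 y1)
s = (3*16^2 + 7) / (2*11) mod 17 = 2
x3 = s^2 - 2 x1 mod 17 = 2^2 - 2*16 = 6
y3 = s (x1 - x3) - y1 mod 17 = 2 * (16 - 6) - 11 = 9

2P = (6, 9)


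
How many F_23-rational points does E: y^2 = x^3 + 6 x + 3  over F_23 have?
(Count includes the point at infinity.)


For each x in F_23, count y with y^2 = x^3 + 6 x + 3 mod 23:
  x = 0: RHS = 3, y in [7, 16]  -> 2 point(s)
  x = 2: RHS = 0, y in [0]  -> 1 point(s)
  x = 3: RHS = 2, y in [5, 18]  -> 2 point(s)
  x = 6: RHS = 2, y in [5, 18]  -> 2 point(s)
  x = 9: RHS = 4, y in [2, 21]  -> 2 point(s)
  x = 12: RHS = 9, y in [3, 20]  -> 2 point(s)
  x = 13: RHS = 1, y in [1, 22]  -> 2 point(s)
  x = 14: RHS = 2, y in [5, 18]  -> 2 point(s)
  x = 15: RHS = 18, y in [8, 15]  -> 2 point(s)
  x = 16: RHS = 9, y in [3, 20]  -> 2 point(s)
  x = 17: RHS = 4, y in [2, 21]  -> 2 point(s)
  x = 18: RHS = 9, y in [3, 20]  -> 2 point(s)
  x = 20: RHS = 4, y in [2, 21]  -> 2 point(s)
  x = 21: RHS = 6, y in [11, 12]  -> 2 point(s)
Affine points: 27. Add the point at infinity: total = 28.

#E(F_23) = 28


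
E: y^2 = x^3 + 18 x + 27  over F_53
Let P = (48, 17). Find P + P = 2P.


Doubling: s = (3 x1^2 + a) / (2 y1)
s = (3*48^2 + 18) / (2*17) mod 53 = 23
x3 = s^2 - 2 x1 mod 53 = 23^2 - 2*48 = 9
y3 = s (x1 - x3) - y1 mod 53 = 23 * (48 - 9) - 17 = 32

2P = (9, 32)


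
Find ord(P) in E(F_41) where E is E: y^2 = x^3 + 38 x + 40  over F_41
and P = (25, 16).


Compute successive multiples of P until we hit O:
  1P = (25, 16)
  2P = (0, 32)
  3P = (17, 33)
  4P = (8, 35)
  5P = (4, 16)
  6P = (12, 25)
  7P = (12, 16)
  8P = (4, 25)
  ... (continuing to 13P)
  13P = O

ord(P) = 13


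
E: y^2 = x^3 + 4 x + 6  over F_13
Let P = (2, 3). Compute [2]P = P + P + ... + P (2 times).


k = 2 = 10_2 (binary, LSB first: 01)
Double-and-add from P = (2, 3):
  bit 0 = 0: acc unchanged = O
  bit 1 = 1: acc = O + (6, 8) = (6, 8)

2P = (6, 8)


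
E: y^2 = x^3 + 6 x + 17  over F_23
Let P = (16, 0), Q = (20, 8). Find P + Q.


P != Q, so use the chord formula.
s = (y2 - y1) / (x2 - x1) = (8) / (4) mod 23 = 2
x3 = s^2 - x1 - x2 mod 23 = 2^2 - 16 - 20 = 14
y3 = s (x1 - x3) - y1 mod 23 = 2 * (16 - 14) - 0 = 4

P + Q = (14, 4)


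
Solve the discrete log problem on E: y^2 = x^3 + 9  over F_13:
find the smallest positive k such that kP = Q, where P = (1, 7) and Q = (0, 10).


Enumerate multiples of P until we hit Q = (0, 10):
  1P = (1, 7)
  2P = (7, 1)
  3P = (6, 11)
  4P = (3, 7)
  5P = (9, 6)
  6P = (2, 11)
  7P = (0, 10)
Match found at i = 7.

k = 7


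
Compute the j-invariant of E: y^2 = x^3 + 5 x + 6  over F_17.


Delta = -16(4 a^3 + 27 b^2) mod 17 = 10
-1728 * (4 a)^3 = -1728 * (4*5)^3 mod 17 = 9
j = 9 * 10^(-1) mod 17 = 6

j = 6 (mod 17)


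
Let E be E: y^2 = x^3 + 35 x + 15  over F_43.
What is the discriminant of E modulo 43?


4 a^3 + 27 b^2 = 4*35^3 + 27*15^2 = 171500 + 6075 = 177575
Delta = -16 * (177575) = -2841200
Delta mod 43 = 25

Delta = 25 (mod 43)


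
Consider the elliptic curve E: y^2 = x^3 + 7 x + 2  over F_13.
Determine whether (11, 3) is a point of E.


Check whether y^2 = x^3 + 7 x + 2 (mod 13) for (x, y) = (11, 3).
LHS: y^2 = 3^2 mod 13 = 9
RHS: x^3 + 7 x + 2 = 11^3 + 7*11 + 2 mod 13 = 6
LHS != RHS

No, not on the curve


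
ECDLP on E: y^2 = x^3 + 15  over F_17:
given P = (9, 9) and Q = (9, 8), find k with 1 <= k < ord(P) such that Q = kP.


Enumerate multiples of P until we hit Q = (9, 8):
  1P = (9, 9)
  2P = (7, 1)
  3P = (0, 10)
  4P = (12, 14)
  5P = (12, 3)
  6P = (0, 7)
  7P = (7, 16)
  8P = (9, 8)
Match found at i = 8.

k = 8


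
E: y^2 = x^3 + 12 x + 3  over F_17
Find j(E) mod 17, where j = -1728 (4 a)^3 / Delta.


Delta = -16(4 a^3 + 27 b^2) mod 17 = 15
-1728 * (4 a)^3 = -1728 * (4*12)^3 mod 17 = 8
j = 8 * 15^(-1) mod 17 = 13

j = 13 (mod 17)


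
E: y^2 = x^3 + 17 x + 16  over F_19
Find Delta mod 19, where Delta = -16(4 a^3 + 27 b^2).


4 a^3 + 27 b^2 = 4*17^3 + 27*16^2 = 19652 + 6912 = 26564
Delta = -16 * (26564) = -425024
Delta mod 19 = 6

Delta = 6 (mod 19)


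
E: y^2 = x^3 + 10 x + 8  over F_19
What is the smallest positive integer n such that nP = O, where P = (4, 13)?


Compute successive multiples of P until we hit O:
  1P = (4, 13)
  2P = (18, 4)
  3P = (1, 0)
  4P = (18, 15)
  5P = (4, 6)
  6P = O

ord(P) = 6


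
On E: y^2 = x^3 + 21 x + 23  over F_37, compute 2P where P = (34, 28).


k = 2 = 10_2 (binary, LSB first: 01)
Double-and-add from P = (34, 28):
  bit 0 = 0: acc unchanged = O
  bit 1 = 1: acc = O + (9, 4) = (9, 4)

2P = (9, 4)


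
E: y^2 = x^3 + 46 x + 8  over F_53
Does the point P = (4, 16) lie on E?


Check whether y^2 = x^3 + 46 x + 8 (mod 53) for (x, y) = (4, 16).
LHS: y^2 = 16^2 mod 53 = 44
RHS: x^3 + 46 x + 8 = 4^3 + 46*4 + 8 mod 53 = 44
LHS = RHS

Yes, on the curve


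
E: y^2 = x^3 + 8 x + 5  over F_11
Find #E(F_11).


For each x in F_11, count y with y^2 = x^3 + 8 x + 5 mod 11:
  x = 0: RHS = 5, y in [4, 7]  -> 2 point(s)
  x = 1: RHS = 3, y in [5, 6]  -> 2 point(s)
  x = 3: RHS = 1, y in [1, 10]  -> 2 point(s)
  x = 5: RHS = 5, y in [4, 7]  -> 2 point(s)
  x = 6: RHS = 5, y in [4, 7]  -> 2 point(s)
  x = 8: RHS = 9, y in [3, 8]  -> 2 point(s)
  x = 9: RHS = 3, y in [5, 6]  -> 2 point(s)
Affine points: 14. Add the point at infinity: total = 15.

#E(F_11) = 15


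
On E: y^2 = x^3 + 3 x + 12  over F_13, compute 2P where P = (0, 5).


Doubling: s = (3 x1^2 + a) / (2 y1)
s = (3*0^2 + 3) / (2*5) mod 13 = 12
x3 = s^2 - 2 x1 mod 13 = 12^2 - 2*0 = 1
y3 = s (x1 - x3) - y1 mod 13 = 12 * (0 - 1) - 5 = 9

2P = (1, 9)


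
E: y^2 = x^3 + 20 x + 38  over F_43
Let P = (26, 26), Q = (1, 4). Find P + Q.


P != Q, so use the chord formula.
s = (y2 - y1) / (x2 - x1) = (21) / (18) mod 43 = 37
x3 = s^2 - x1 - x2 mod 43 = 37^2 - 26 - 1 = 9
y3 = s (x1 - x3) - y1 mod 43 = 37 * (26 - 9) - 26 = 1

P + Q = (9, 1)


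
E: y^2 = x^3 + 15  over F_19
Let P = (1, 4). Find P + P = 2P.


Doubling: s = (3 x1^2 + a) / (2 y1)
s = (3*1^2 + 0) / (2*4) mod 19 = 17
x3 = s^2 - 2 x1 mod 19 = 17^2 - 2*1 = 2
y3 = s (x1 - x3) - y1 mod 19 = 17 * (1 - 2) - 4 = 17

2P = (2, 17)


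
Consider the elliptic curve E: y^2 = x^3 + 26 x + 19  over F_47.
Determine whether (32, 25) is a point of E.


Check whether y^2 = x^3 + 26 x + 19 (mod 47) for (x, y) = (32, 25).
LHS: y^2 = 25^2 mod 47 = 14
RHS: x^3 + 26 x + 19 = 32^3 + 26*32 + 19 mod 47 = 14
LHS = RHS

Yes, on the curve


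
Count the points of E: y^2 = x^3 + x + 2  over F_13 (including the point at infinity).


For each x in F_13, count y with y^2 = x^3 + 1 x + 2 mod 13:
  x = 1: RHS = 4, y in [2, 11]  -> 2 point(s)
  x = 2: RHS = 12, y in [5, 8]  -> 2 point(s)
  x = 6: RHS = 3, y in [4, 9]  -> 2 point(s)
  x = 7: RHS = 1, y in [1, 12]  -> 2 point(s)
  x = 9: RHS = 12, y in [5, 8]  -> 2 point(s)
  x = 12: RHS = 0, y in [0]  -> 1 point(s)
Affine points: 11. Add the point at infinity: total = 12.

#E(F_13) = 12


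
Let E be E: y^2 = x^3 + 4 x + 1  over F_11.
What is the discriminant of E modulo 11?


4 a^3 + 27 b^2 = 4*4^3 + 27*1^2 = 256 + 27 = 283
Delta = -16 * (283) = -4528
Delta mod 11 = 4

Delta = 4 (mod 11)


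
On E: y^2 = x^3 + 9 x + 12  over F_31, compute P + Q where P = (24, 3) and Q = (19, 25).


P != Q, so use the chord formula.
s = (y2 - y1) / (x2 - x1) = (22) / (26) mod 31 = 8
x3 = s^2 - x1 - x2 mod 31 = 8^2 - 24 - 19 = 21
y3 = s (x1 - x3) - y1 mod 31 = 8 * (24 - 21) - 3 = 21

P + Q = (21, 21)


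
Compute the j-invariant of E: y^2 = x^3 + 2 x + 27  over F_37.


Delta = -16(4 a^3 + 27 b^2) mod 37 = 22
-1728 * (4 a)^3 = -1728 * (4*2)^3 mod 37 = 8
j = 8 * 22^(-1) mod 37 = 34

j = 34 (mod 37)


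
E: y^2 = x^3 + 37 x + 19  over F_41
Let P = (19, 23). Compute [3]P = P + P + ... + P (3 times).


k = 3 = 11_2 (binary, LSB first: 11)
Double-and-add from P = (19, 23):
  bit 0 = 1: acc = O + (19, 23) = (19, 23)
  bit 1 = 1: acc = (19, 23) + (36, 23) = (27, 18)

3P = (27, 18)


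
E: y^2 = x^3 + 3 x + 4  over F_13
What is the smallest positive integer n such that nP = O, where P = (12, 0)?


Compute successive multiples of P until we hit O:
  1P = (12, 0)
  2P = O

ord(P) = 2


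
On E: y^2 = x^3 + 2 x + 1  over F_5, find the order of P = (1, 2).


Compute successive multiples of P until we hit O:
  1P = (1, 2)
  2P = (3, 3)
  3P = (0, 1)
  4P = (0, 4)
  5P = (3, 2)
  6P = (1, 3)
  7P = O

ord(P) = 7


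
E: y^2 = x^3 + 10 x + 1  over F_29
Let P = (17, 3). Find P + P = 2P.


Doubling: s = (3 x1^2 + a) / (2 y1)
s = (3*17^2 + 10) / (2*3) mod 29 = 6
x3 = s^2 - 2 x1 mod 29 = 6^2 - 2*17 = 2
y3 = s (x1 - x3) - y1 mod 29 = 6 * (17 - 2) - 3 = 0

2P = (2, 0)


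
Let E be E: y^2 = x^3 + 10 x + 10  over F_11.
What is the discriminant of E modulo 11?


4 a^3 + 27 b^2 = 4*10^3 + 27*10^2 = 4000 + 2700 = 6700
Delta = -16 * (6700) = -107200
Delta mod 11 = 6

Delta = 6 (mod 11)


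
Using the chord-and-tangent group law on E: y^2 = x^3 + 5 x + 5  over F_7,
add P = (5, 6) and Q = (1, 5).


P != Q, so use the chord formula.
s = (y2 - y1) / (x2 - x1) = (6) / (3) mod 7 = 2
x3 = s^2 - x1 - x2 mod 7 = 2^2 - 5 - 1 = 5
y3 = s (x1 - x3) - y1 mod 7 = 2 * (5 - 5) - 6 = 1

P + Q = (5, 1)


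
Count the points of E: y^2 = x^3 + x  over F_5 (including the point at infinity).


For each x in F_5, count y with y^2 = x^3 + 1 x + 0 mod 5:
  x = 0: RHS = 0, y in [0]  -> 1 point(s)
  x = 2: RHS = 0, y in [0]  -> 1 point(s)
  x = 3: RHS = 0, y in [0]  -> 1 point(s)
Affine points: 3. Add the point at infinity: total = 4.

#E(F_5) = 4


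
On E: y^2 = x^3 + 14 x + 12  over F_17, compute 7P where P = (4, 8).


k = 7 = 111_2 (binary, LSB first: 111)
Double-and-add from P = (4, 8):
  bit 0 = 1: acc = O + (4, 8) = (4, 8)
  bit 1 = 1: acc = (4, 8) + (11, 1) = (3, 8)
  bit 2 = 1: acc = (3, 8) + (10, 9) = (12, 15)

7P = (12, 15)


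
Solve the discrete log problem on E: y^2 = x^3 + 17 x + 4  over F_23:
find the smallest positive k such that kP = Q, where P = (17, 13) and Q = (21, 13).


Enumerate multiples of P until we hit Q = (21, 13):
  1P = (17, 13)
  2P = (18, 22)
  3P = (0, 2)
  4P = (10, 1)
  5P = (21, 13)
Match found at i = 5.

k = 5


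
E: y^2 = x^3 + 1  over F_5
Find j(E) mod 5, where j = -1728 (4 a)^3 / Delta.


Delta = -16(4 a^3 + 27 b^2) mod 5 = 3
-1728 * (4 a)^3 = -1728 * (4*0)^3 mod 5 = 0
j = 0 * 3^(-1) mod 5 = 0

j = 0 (mod 5)


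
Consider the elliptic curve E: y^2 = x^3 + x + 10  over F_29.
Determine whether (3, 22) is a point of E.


Check whether y^2 = x^3 + 1 x + 10 (mod 29) for (x, y) = (3, 22).
LHS: y^2 = 22^2 mod 29 = 20
RHS: x^3 + 1 x + 10 = 3^3 + 1*3 + 10 mod 29 = 11
LHS != RHS

No, not on the curve


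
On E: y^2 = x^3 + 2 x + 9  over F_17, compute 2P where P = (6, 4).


Doubling: s = (3 x1^2 + a) / (2 y1)
s = (3*6^2 + 2) / (2*4) mod 17 = 1
x3 = s^2 - 2 x1 mod 17 = 1^2 - 2*6 = 6
y3 = s (x1 - x3) - y1 mod 17 = 1 * (6 - 6) - 4 = 13

2P = (6, 13)


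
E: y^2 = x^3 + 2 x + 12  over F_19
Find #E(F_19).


For each x in F_19, count y with y^2 = x^3 + 2 x + 12 mod 19:
  x = 2: RHS = 5, y in [9, 10]  -> 2 point(s)
  x = 3: RHS = 7, y in [8, 11]  -> 2 point(s)
  x = 10: RHS = 6, y in [5, 14]  -> 2 point(s)
  x = 11: RHS = 16, y in [4, 15]  -> 2 point(s)
  x = 12: RHS = 16, y in [4, 15]  -> 2 point(s)
  x = 15: RHS = 16, y in [4, 15]  -> 2 point(s)
  x = 16: RHS = 17, y in [6, 13]  -> 2 point(s)
  x = 17: RHS = 0, y in [0]  -> 1 point(s)
  x = 18: RHS = 9, y in [3, 16]  -> 2 point(s)
Affine points: 17. Add the point at infinity: total = 18.

#E(F_19) = 18


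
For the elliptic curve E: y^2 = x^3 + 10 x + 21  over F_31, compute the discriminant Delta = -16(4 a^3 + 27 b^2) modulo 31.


4 a^3 + 27 b^2 = 4*10^3 + 27*21^2 = 4000 + 11907 = 15907
Delta = -16 * (15907) = -254512
Delta mod 31 = 29

Delta = 29 (mod 31)


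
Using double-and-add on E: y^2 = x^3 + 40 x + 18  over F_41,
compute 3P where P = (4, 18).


k = 3 = 11_2 (binary, LSB first: 11)
Double-and-add from P = (4, 18):
  bit 0 = 1: acc = O + (4, 18) = (4, 18)
  bit 1 = 1: acc = (4, 18) + (0, 10) = (0, 31)

3P = (0, 31)


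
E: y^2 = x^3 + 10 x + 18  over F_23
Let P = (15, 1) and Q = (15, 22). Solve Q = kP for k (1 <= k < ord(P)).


Enumerate multiples of P until we hit Q = (15, 22):
  1P = (15, 1)
  2P = (5, 20)
  3P = (5, 3)
  4P = (15, 22)
Match found at i = 4.

k = 4


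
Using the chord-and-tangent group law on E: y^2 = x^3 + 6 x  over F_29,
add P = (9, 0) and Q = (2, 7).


P != Q, so use the chord formula.
s = (y2 - y1) / (x2 - x1) = (7) / (22) mod 29 = 28
x3 = s^2 - x1 - x2 mod 29 = 28^2 - 9 - 2 = 19
y3 = s (x1 - x3) - y1 mod 29 = 28 * (9 - 19) - 0 = 10

P + Q = (19, 10)


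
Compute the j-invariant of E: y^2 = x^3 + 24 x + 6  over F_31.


Delta = -16(4 a^3 + 27 b^2) mod 31 = 14
-1728 * (4 a)^3 = -1728 * (4*24)^3 mod 31 = 30
j = 30 * 14^(-1) mod 31 = 11

j = 11 (mod 31)


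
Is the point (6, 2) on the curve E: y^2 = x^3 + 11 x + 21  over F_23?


Check whether y^2 = x^3 + 11 x + 21 (mod 23) for (x, y) = (6, 2).
LHS: y^2 = 2^2 mod 23 = 4
RHS: x^3 + 11 x + 21 = 6^3 + 11*6 + 21 mod 23 = 4
LHS = RHS

Yes, on the curve


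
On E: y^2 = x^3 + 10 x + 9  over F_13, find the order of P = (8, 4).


Compute successive multiples of P until we hit O:
  1P = (8, 4)
  2P = (0, 3)
  3P = (4, 3)
  4P = (10, 2)
  5P = (9, 10)
  6P = (6, 8)
  7P = (3, 12)
  8P = (3, 1)
  ... (continuing to 15P)
  15P = O

ord(P) = 15


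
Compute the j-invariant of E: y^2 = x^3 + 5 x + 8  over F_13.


Delta = -16(4 a^3 + 27 b^2) mod 13 = 11
-1728 * (4 a)^3 = -1728 * (4*5)^3 mod 13 = 5
j = 5 * 11^(-1) mod 13 = 4

j = 4 (mod 13)


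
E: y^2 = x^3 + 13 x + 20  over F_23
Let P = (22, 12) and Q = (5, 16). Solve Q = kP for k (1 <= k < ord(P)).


Enumerate multiples of P until we hit Q = (5, 16):
  1P = (22, 12)
  2P = (5, 7)
  3P = (5, 16)
Match found at i = 3.

k = 3


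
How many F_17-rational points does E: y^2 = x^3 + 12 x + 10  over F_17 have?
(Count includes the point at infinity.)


For each x in F_17, count y with y^2 = x^3 + 12 x + 10 mod 17:
  x = 2: RHS = 8, y in [5, 12]  -> 2 point(s)
  x = 5: RHS = 8, y in [5, 12]  -> 2 point(s)
  x = 6: RHS = 9, y in [3, 14]  -> 2 point(s)
  x = 10: RHS = 8, y in [5, 12]  -> 2 point(s)
  x = 13: RHS = 0, y in [0]  -> 1 point(s)
  x = 14: RHS = 15, y in [7, 10]  -> 2 point(s)
Affine points: 11. Add the point at infinity: total = 12.

#E(F_17) = 12


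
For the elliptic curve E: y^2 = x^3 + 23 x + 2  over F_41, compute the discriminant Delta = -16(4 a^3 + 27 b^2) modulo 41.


4 a^3 + 27 b^2 = 4*23^3 + 27*2^2 = 48668 + 108 = 48776
Delta = -16 * (48776) = -780416
Delta mod 41 = 19

Delta = 19 (mod 41)


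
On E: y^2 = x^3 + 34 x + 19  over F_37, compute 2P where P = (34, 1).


Doubling: s = (3 x1^2 + a) / (2 y1)
s = (3*34^2 + 34) / (2*1) mod 37 = 12
x3 = s^2 - 2 x1 mod 37 = 12^2 - 2*34 = 2
y3 = s (x1 - x3) - y1 mod 37 = 12 * (34 - 2) - 1 = 13

2P = (2, 13)
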